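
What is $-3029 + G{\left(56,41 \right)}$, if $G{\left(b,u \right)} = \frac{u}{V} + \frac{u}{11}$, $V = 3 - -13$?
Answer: $- \frac{531997}{176} \approx -3022.7$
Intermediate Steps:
$V = 16$ ($V = 3 + 13 = 16$)
$G{\left(b,u \right)} = \frac{27 u}{176}$ ($G{\left(b,u \right)} = \frac{u}{16} + \frac{u}{11} = \frac{27 u}{176}$)
$-3029 + G{\left(56,41 \right)} = -3029 + \frac{27}{176} \cdot 41 = -3029 + \frac{1107}{176} = - \frac{531997}{176}$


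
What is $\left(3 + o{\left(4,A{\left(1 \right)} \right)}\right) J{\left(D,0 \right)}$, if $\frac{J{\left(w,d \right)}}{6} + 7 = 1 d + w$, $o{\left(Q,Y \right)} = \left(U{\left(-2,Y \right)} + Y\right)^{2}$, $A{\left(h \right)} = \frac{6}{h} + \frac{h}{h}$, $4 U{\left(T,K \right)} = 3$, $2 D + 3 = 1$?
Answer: $-3027$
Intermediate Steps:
$D = -1$ ($D = - \frac{3}{2} + \frac{1}{2} \cdot 1 = - \frac{3}{2} + \frac{1}{2} = -1$)
$U{\left(T,K \right)} = \frac{3}{4}$ ($U{\left(T,K \right)} = \frac{1}{4} \cdot 3 = \frac{3}{4}$)
$A{\left(h \right)} = 1 + \frac{6}{h}$ ($A{\left(h \right)} = \frac{6}{h} + 1 = 1 + \frac{6}{h}$)
$o{\left(Q,Y \right)} = \left(\frac{3}{4} + Y\right)^{2}$
$J{\left(w,d \right)} = -42 + 6 d + 6 w$ ($J{\left(w,d \right)} = -42 + 6 \left(1 d + w\right) = -42 + 6 \left(d + w\right) = -42 + \left(6 d + 6 w\right) = -42 + 6 d + 6 w$)
$\left(3 + o{\left(4,A{\left(1 \right)} \right)}\right) J{\left(D,0 \right)} = \left(3 + \frac{\left(3 + 4 \frac{6 + 1}{1}\right)^{2}}{16}\right) \left(-42 + 6 \cdot 0 + 6 \left(-1\right)\right) = \left(3 + \frac{\left(3 + 4 \cdot 1 \cdot 7\right)^{2}}{16}\right) \left(-42 + 0 - 6\right) = \left(3 + \frac{\left(3 + 4 \cdot 7\right)^{2}}{16}\right) \left(-48\right) = \left(3 + \frac{\left(3 + 28\right)^{2}}{16}\right) \left(-48\right) = \left(3 + \frac{31^{2}}{16}\right) \left(-48\right) = \left(3 + \frac{1}{16} \cdot 961\right) \left(-48\right) = \left(3 + \frac{961}{16}\right) \left(-48\right) = \frac{1009}{16} \left(-48\right) = -3027$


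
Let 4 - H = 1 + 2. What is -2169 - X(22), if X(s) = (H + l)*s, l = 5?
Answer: -2301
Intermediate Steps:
H = 1 (H = 4 - (1 + 2) = 4 - 1*3 = 4 - 3 = 1)
X(s) = 6*s (X(s) = (1 + 5)*s = 6*s)
-2169 - X(22) = -2169 - 6*22 = -2169 - 1*132 = -2169 - 132 = -2301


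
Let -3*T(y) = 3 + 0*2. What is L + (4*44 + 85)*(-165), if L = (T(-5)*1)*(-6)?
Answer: -43059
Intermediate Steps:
T(y) = -1 (T(y) = -(3 + 0*2)/3 = -(3 + 0)/3 = -⅓*3 = -1)
L = 6 (L = -1*1*(-6) = -1*(-6) = 6)
L + (4*44 + 85)*(-165) = 6 + (4*44 + 85)*(-165) = 6 + (176 + 85)*(-165) = 6 + 261*(-165) = 6 - 43065 = -43059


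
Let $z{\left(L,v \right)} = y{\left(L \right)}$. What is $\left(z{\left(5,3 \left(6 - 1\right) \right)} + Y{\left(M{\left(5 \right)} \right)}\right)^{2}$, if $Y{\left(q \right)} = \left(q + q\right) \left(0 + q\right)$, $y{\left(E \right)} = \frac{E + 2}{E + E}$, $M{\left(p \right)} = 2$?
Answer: $\frac{7569}{100} \approx 75.69$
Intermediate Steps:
$y{\left(E \right)} = \frac{2 + E}{2 E}$
$Y{\left(q \right)} = 2 q^{2}$ ($Y{\left(q \right)} = 2 q q = 2 q^{2}$)
$z{\left(L,v \right)} = \frac{2 + L}{2 L}$
$\left(z{\left(5,3 \left(6 - 1\right) \right)} + Y{\left(M{\left(5 \right)} \right)}\right)^{2} = \left(\frac{2 + 5}{2 \cdot 5} + 2 \cdot 2^{2}\right)^{2} = \left(\frac{1}{2} \cdot \frac{1}{5} \cdot 7 + 2 \cdot 4\right)^{2} = \left(\frac{7}{10} + 8\right)^{2} = \left(\frac{87}{10}\right)^{2} = \frac{7569}{100}$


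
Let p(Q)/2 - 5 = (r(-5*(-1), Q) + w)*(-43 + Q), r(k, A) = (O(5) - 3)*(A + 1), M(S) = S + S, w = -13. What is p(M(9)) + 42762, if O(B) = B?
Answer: 41522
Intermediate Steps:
M(S) = 2*S
r(k, A) = 2 + 2*A (r(k, A) = (5 - 3)*(A + 1) = 2*(1 + A) = 2 + 2*A)
p(Q) = 10 + 2*(-43 + Q)*(-11 + 2*Q) (p(Q) = 10 + 2*(((2 + 2*Q) - 13)*(-43 + Q)) = 10 + 2*((-11 + 2*Q)*(-43 + Q)) = 10 + 2*((-43 + Q)*(-11 + 2*Q)) = 10 + 2*(-43 + Q)*(-11 + 2*Q))
p(M(9)) + 42762 = (956 - 388*9 + 4*(2*9)²) + 42762 = (956 - 194*18 + 4*18²) + 42762 = (956 - 3492 + 4*324) + 42762 = (956 - 3492 + 1296) + 42762 = -1240 + 42762 = 41522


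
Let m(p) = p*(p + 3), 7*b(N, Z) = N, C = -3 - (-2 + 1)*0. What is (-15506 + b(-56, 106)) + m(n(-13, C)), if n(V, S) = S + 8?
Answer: -15474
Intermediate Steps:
C = -3 (C = -3 - (-1)*0 = -3 - 1*0 = -3 + 0 = -3)
b(N, Z) = N/7
n(V, S) = 8 + S
m(p) = p*(3 + p)
(-15506 + b(-56, 106)) + m(n(-13, C)) = (-15506 + (1/7)*(-56)) + (8 - 3)*(3 + (8 - 3)) = (-15506 - 8) + 5*(3 + 5) = -15514 + 5*8 = -15514 + 40 = -15474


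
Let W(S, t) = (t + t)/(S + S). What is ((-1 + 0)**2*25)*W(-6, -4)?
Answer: 50/3 ≈ 16.667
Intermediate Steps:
W(S, t) = t/S (W(S, t) = (2*t)/((2*S)) = (2*t)*(1/(2*S)) = t/S)
((-1 + 0)**2*25)*W(-6, -4) = ((-1 + 0)**2*25)*(-4/(-6)) = ((-1)**2*25)*(-4*(-1/6)) = (1*25)*(2/3) = 25*(2/3) = 50/3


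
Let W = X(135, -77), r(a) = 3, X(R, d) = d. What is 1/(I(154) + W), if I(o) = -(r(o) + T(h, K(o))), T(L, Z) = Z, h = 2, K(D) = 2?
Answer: -1/82 ≈ -0.012195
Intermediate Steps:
W = -77
I(o) = -5 (I(o) = -(3 + 2) = -1*5 = -5)
1/(I(154) + W) = 1/(-5 - 77) = 1/(-82) = -1/82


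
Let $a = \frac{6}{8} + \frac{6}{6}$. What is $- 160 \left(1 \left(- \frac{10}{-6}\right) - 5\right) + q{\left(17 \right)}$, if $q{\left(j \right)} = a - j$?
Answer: $\frac{6217}{12} \approx 518.08$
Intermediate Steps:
$a = \frac{7}{4}$ ($a = 6 \cdot \frac{1}{8} + 6 \cdot \frac{1}{6} = \frac{3}{4} + 1 = \frac{7}{4} \approx 1.75$)
$q{\left(j \right)} = \frac{7}{4} - j$
$- 160 \left(1 \left(- \frac{10}{-6}\right) - 5\right) + q{\left(17 \right)} = - 160 \left(1 \left(- \frac{10}{-6}\right) - 5\right) + \left(\frac{7}{4} - 17\right) = - 160 \left(1 \left(\left(-10\right) \left(- \frac{1}{6}\right)\right) - 5\right) + \left(\frac{7}{4} - 17\right) = - 160 \left(1 \cdot \frac{5}{3} - 5\right) - \frac{61}{4} = - 160 \left(\frac{5}{3} - 5\right) - \frac{61}{4} = \left(-160\right) \left(- \frac{10}{3}\right) - \frac{61}{4} = \frac{1600}{3} - \frac{61}{4} = \frac{6217}{12}$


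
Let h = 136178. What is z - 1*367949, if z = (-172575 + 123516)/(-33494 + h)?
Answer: -12594174725/34228 ≈ -3.6795e+5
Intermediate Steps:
z = -16353/34228 (z = (-172575 + 123516)/(-33494 + 136178) = -49059/102684 = -49059*1/102684 = -16353/34228 ≈ -0.47777)
z - 1*367949 = -16353/34228 - 1*367949 = -16353/34228 - 367949 = -12594174725/34228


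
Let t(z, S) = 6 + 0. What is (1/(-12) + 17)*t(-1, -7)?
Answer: 203/2 ≈ 101.50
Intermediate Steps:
t(z, S) = 6
(1/(-12) + 17)*t(-1, -7) = (1/(-12) + 17)*6 = (-1/12 + 17)*6 = (203/12)*6 = 203/2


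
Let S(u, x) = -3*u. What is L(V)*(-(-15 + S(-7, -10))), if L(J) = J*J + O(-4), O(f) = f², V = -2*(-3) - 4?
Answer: -120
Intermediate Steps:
V = 2 (V = 6 - 4 = 2)
L(J) = 16 + J² (L(J) = J*J + (-4)² = J² + 16 = 16 + J²)
L(V)*(-(-15 + S(-7, -10))) = (16 + 2²)*(-(-15 - 3*(-7))) = (16 + 4)*(-(-15 + 21)) = 20*(-1*6) = 20*(-6) = -120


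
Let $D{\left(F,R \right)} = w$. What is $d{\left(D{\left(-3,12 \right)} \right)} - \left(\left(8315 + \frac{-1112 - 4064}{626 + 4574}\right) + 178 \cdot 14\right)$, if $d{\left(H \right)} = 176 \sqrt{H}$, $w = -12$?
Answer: $- \frac{7023903}{650} + 352 i \sqrt{3} \approx -10806.0 + 609.68 i$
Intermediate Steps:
$D{\left(F,R \right)} = -12$
$d{\left(D{\left(-3,12 \right)} \right)} - \left(\left(8315 + \frac{-1112 - 4064}{626 + 4574}\right) + 178 \cdot 14\right) = 176 \sqrt{-12} - \left(\left(8315 + \frac{-1112 - 4064}{626 + 4574}\right) + 178 \cdot 14\right) = 176 \cdot 2 i \sqrt{3} - \left(\left(8315 - \frac{5176}{5200}\right) + 2492\right) = 352 i \sqrt{3} - \left(\left(8315 - \frac{647}{650}\right) + 2492\right) = 352 i \sqrt{3} - \left(\frac{5404103}{650} + 2492\right) = 352 i \sqrt{3} - \frac{7023903}{650} = - \frac{7023903}{650} + 352 i \sqrt{3}$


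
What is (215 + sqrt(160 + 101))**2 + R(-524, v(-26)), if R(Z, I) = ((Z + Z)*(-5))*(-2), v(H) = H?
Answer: 36006 + 1290*sqrt(29) ≈ 42953.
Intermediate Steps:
R(Z, I) = 20*Z (R(Z, I) = ((2*Z)*(-5))*(-2) = -10*Z*(-2) = 20*Z)
(215 + sqrt(160 + 101))**2 + R(-524, v(-26)) = (215 + sqrt(160 + 101))**2 + 20*(-524) = (215 + sqrt(261))**2 - 10480 = (215 + 3*sqrt(29))**2 - 10480 = -10480 + (215 + 3*sqrt(29))**2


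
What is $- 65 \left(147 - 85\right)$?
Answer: $-4030$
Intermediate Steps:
$- 65 \left(147 - 85\right) = \left(-65\right) 62 = -4030$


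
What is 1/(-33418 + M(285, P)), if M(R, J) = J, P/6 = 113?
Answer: -1/32740 ≈ -3.0544e-5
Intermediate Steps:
P = 678 (P = 6*113 = 678)
1/(-33418 + M(285, P)) = 1/(-33418 + 678) = 1/(-32740) = -1/32740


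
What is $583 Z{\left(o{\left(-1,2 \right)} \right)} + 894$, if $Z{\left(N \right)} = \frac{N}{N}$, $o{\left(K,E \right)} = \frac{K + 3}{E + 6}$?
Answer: $1477$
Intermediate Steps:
$o{\left(K,E \right)} = \frac{3 + K}{6 + E}$
$Z{\left(N \right)} = 1$
$583 Z{\left(o{\left(-1,2 \right)} \right)} + 894 = 583 \cdot 1 + 894 = 583 + 894 = 1477$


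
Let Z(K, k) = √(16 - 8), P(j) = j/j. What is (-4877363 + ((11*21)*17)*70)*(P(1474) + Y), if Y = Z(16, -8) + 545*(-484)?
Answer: 1214035725467 - 9204946*√2 ≈ 1.2140e+12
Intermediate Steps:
P(j) = 1
Z(K, k) = 2*√2 (Z(K, k) = √8 = 2*√2)
Y = -263780 + 2*√2 (Y = 2*√2 + 545*(-484) = 2*√2 - 263780 = -263780 + 2*√2 ≈ -2.6378e+5)
(-4877363 + ((11*21)*17)*70)*(P(1474) + Y) = (-4877363 + ((11*21)*17)*70)*(1 + (-263780 + 2*√2)) = (-4877363 + (231*17)*70)*(-263779 + 2*√2) = (-4877363 + 3927*70)*(-263779 + 2*√2) = (-4877363 + 274890)*(-263779 + 2*√2) = -4602473*(-263779 + 2*√2) = 1214035725467 - 9204946*√2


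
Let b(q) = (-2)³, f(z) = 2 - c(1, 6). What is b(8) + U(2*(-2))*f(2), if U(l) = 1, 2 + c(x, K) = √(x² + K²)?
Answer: -4 - √37 ≈ -10.083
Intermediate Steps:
c(x, K) = -2 + √(K² + x²) (c(x, K) = -2 + √(x² + K²) = -2 + √(K² + x²))
f(z) = 4 - √37 (f(z) = 2 - (-2 + √(6² + 1²)) = 2 - (-2 + √(36 + 1)) = 2 - (-2 + √37) = 2 + (2 - √37) = 4 - √37)
b(q) = -8
b(8) + U(2*(-2))*f(2) = -8 + 1*(4 - √37) = -8 + (4 - √37) = -4 - √37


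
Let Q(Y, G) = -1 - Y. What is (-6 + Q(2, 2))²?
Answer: 81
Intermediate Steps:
(-6 + Q(2, 2))² = (-6 + (-1 - 1*2))² = (-6 + (-1 - 2))² = (-6 - 3)² = (-9)² = 81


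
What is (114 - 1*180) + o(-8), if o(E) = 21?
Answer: -45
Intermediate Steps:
(114 - 1*180) + o(-8) = (114 - 1*180) + 21 = (114 - 180) + 21 = -66 + 21 = -45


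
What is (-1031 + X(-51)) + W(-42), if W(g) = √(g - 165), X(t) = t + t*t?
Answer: 1519 + 3*I*√23 ≈ 1519.0 + 14.387*I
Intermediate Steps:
X(t) = t + t²
W(g) = √(-165 + g)
(-1031 + X(-51)) + W(-42) = (-1031 - 51*(1 - 51)) + √(-165 - 42) = (-1031 - 51*(-50)) + √(-207) = (-1031 + 2550) + 3*I*√23 = 1519 + 3*I*√23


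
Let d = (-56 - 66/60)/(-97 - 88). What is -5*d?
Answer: -571/370 ≈ -1.5432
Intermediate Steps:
d = 571/1850 (d = (-56 - 66*1/60)/(-185) = (-56 - 11/10)*(-1/185) = -571/10*(-1/185) = 571/1850 ≈ 0.30865)
-5*d = -5*571/1850 = -571/370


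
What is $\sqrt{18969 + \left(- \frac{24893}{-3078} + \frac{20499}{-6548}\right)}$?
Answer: $\frac{\sqrt{5947130641841467}}{559854} \approx 137.75$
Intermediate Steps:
$\sqrt{18969 + \left(- \frac{24893}{-3078} + \frac{20499}{-6548}\right)} = \sqrt{18969 + \left(\left(-24893\right) \left(- \frac{1}{3078}\right) + 20499 \left(- \frac{1}{6548}\right)\right)} = \sqrt{18969 + \left(\frac{24893}{3078} - \frac{20499}{6548}\right)} = \sqrt{18969 + \frac{49951721}{10077372}} = \sqrt{\frac{191207621189}{10077372}} = \frac{\sqrt{5947130641841467}}{559854}$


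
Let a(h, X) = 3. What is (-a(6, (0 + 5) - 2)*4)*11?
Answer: -132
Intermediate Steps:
(-a(6, (0 + 5) - 2)*4)*11 = (-1*3*4)*11 = -3*4*11 = -12*11 = -132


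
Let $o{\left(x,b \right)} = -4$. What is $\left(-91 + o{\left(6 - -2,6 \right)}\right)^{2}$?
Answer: $9025$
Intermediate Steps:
$\left(-91 + o{\left(6 - -2,6 \right)}\right)^{2} = \left(-91 - 4\right)^{2} = \left(-95\right)^{2} = 9025$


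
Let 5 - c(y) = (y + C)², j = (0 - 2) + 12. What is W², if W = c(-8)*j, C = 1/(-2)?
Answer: 1809025/4 ≈ 4.5226e+5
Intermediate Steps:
j = 10 (j = -2 + 12 = 10)
C = -½ ≈ -0.50000
c(y) = 5 - (-½ + y)² (c(y) = 5 - (y - ½)² = 5 - (-½ + y)²)
W = -1345/2 (W = (19/4 - 8 - 1*(-8)²)*10 = (19/4 - 8 - 1*64)*10 = (19/4 - 8 - 64)*10 = -269/4*10 = -1345/2 ≈ -672.50)
W² = (-1345/2)² = 1809025/4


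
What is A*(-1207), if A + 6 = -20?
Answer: 31382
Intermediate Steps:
A = -26 (A = -6 - 20 = -26)
A*(-1207) = -26*(-1207) = 31382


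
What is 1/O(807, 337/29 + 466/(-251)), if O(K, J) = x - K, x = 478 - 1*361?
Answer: -1/690 ≈ -0.0014493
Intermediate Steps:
x = 117 (x = 478 - 361 = 117)
O(K, J) = 117 - K
1/O(807, 337/29 + 466/(-251)) = 1/(117 - 1*807) = 1/(117 - 807) = 1/(-690) = -1/690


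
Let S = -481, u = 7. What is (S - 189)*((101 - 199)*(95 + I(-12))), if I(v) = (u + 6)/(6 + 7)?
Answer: 6303360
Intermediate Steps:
I(v) = 1 (I(v) = (7 + 6)/(6 + 7) = 13/13 = 13*(1/13) = 1)
(S - 189)*((101 - 199)*(95 + I(-12))) = (-481 - 189)*((101 - 199)*(95 + 1)) = -(-65660)*96 = -670*(-9408) = 6303360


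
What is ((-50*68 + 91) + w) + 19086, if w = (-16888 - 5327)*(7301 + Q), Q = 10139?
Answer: -387413823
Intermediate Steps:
w = -387429600 (w = (-16888 - 5327)*(7301 + 10139) = -22215*17440 = -387429600)
((-50*68 + 91) + w) + 19086 = ((-50*68 + 91) - 387429600) + 19086 = ((-3400 + 91) - 387429600) + 19086 = (-3309 - 387429600) + 19086 = -387432909 + 19086 = -387413823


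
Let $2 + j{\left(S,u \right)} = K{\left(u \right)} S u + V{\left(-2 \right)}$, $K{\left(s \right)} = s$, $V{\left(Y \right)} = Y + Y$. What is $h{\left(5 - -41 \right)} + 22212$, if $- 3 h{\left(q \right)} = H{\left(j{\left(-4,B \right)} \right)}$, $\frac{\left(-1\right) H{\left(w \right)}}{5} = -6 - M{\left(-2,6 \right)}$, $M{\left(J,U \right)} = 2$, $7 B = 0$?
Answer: $\frac{66596}{3} \approx 22199.0$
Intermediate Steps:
$B = 0$ ($B = \frac{1}{7} \cdot 0 = 0$)
$V{\left(Y \right)} = 2 Y$
$j{\left(S,u \right)} = -6 + S u^{2}$ ($j{\left(S,u \right)} = -2 + \left(u S u + 2 \left(-2\right)\right) = -2 + \left(S u u - 4\right) = -2 + \left(S u^{2} - 4\right) = -2 + \left(-4 + S u^{2}\right) = -6 + S u^{2}$)
$H{\left(w \right)} = 40$ ($H{\left(w \right)} = - 5 \left(-6 - 2\right) = \left(-5\right) \left(-8\right) = 40$)
$h{\left(q \right)} = - \frac{40}{3}$ ($h{\left(q \right)} = \left(- \frac{1}{3}\right) 40 = - \frac{40}{3}$)
$h{\left(5 - -41 \right)} + 22212 = - \frac{40}{3} + 22212 = \frac{66596}{3}$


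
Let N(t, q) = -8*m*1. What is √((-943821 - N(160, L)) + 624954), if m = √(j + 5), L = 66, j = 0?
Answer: √(-318867 + 8*√5) ≈ 564.67*I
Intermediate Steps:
m = √5 (m = √(0 + 5) = √5 ≈ 2.2361)
N(t, q) = -8*√5 (N(t, q) = -8*√5*1 = -8*√5)
√((-943821 - N(160, L)) + 624954) = √((-943821 - (-8)*√5) + 624954) = √((-943821 + 8*√5) + 624954) = √(-318867 + 8*√5)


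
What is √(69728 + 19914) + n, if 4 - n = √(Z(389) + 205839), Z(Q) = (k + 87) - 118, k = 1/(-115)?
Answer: 4 + √89642 - √2721810685/115 ≈ -150.26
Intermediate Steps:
k = -1/115 ≈ -0.0086956
Z(Q) = -3566/115 (Z(Q) = (-1/115 + 87) - 118 = 10004/115 - 118 = -3566/115)
n = 4 - √2721810685/115 (n = 4 - √(-3566/115 + 205839) = 4 - √(23667919/115) = 4 - √2721810685/115 ≈ -449.66)
√(69728 + 19914) + n = √(69728 + 19914) + (4 - √2721810685/115) = √89642 + (4 - √2721810685/115) = 4 + √89642 - √2721810685/115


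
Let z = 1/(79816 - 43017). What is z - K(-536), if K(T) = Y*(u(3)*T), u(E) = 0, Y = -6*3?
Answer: 1/36799 ≈ 2.7175e-5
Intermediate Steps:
z = 1/36799 ≈ 2.7175e-5
Y = -18
K(T) = 0 (K(T) = -0*T = -18*0 = 0)
z - K(-536) = 1/36799 - 1*0 = 1/36799 + 0 = 1/36799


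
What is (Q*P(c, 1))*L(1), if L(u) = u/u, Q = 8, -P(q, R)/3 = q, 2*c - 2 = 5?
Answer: -84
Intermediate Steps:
c = 7/2 (c = 1 + (½)*5 = 1 + 5/2 = 7/2 ≈ 3.5000)
P(q, R) = -3*q
L(u) = 1
(Q*P(c, 1))*L(1) = (8*(-3*7/2))*1 = (8*(-21/2))*1 = -84*1 = -84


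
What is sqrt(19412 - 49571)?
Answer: 3*I*sqrt(3351) ≈ 173.66*I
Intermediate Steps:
sqrt(19412 - 49571) = sqrt(-30159) = 3*I*sqrt(3351)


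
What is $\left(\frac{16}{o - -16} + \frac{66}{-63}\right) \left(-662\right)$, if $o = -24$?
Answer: $\frac{42368}{21} \approx 2017.5$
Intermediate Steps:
$\left(\frac{16}{o - -16} + \frac{66}{-63}\right) \left(-662\right) = \left(\frac{16}{-24 - -16} + \frac{66}{-63}\right) \left(-662\right) = \left(\frac{16}{-24 + 16} + 66 \left(- \frac{1}{63}\right)\right) \left(-662\right) = \left(\frac{16}{-8} - \frac{22}{21}\right) \left(-662\right) = \left(16 \left(- \frac{1}{8}\right) - \frac{22}{21}\right) \left(-662\right) = \left(-2 - \frac{22}{21}\right) \left(-662\right) = \left(- \frac{64}{21}\right) \left(-662\right) = \frac{42368}{21}$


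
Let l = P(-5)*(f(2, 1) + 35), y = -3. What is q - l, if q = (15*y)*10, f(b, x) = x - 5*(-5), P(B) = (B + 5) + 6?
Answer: -816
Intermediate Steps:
P(B) = 11 + B (P(B) = (5 + B) + 6 = 11 + B)
f(b, x) = 25 + x (f(b, x) = x + 25 = 25 + x)
l = 366 (l = (11 - 5)*((25 + 1) + 35) = 6*(26 + 35) = 6*61 = 366)
q = -450 (q = (15*(-3))*10 = -45*10 = -450)
q - l = -450 - 1*366 = -450 - 366 = -816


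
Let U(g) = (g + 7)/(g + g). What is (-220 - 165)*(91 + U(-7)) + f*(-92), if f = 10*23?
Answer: -56195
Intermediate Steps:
U(g) = (7 + g)/(2*g) (U(g) = (7 + g)/((2*g)) = (7 + g)*(1/(2*g)) = (7 + g)/(2*g))
f = 230
(-220 - 165)*(91 + U(-7)) + f*(-92) = (-220 - 165)*(91 + (1/2)*(7 - 7)/(-7)) + 230*(-92) = -385*(91 + (1/2)*(-1/7)*0) - 21160 = -385*(91 + 0) - 21160 = -385*91 - 21160 = -35035 - 21160 = -56195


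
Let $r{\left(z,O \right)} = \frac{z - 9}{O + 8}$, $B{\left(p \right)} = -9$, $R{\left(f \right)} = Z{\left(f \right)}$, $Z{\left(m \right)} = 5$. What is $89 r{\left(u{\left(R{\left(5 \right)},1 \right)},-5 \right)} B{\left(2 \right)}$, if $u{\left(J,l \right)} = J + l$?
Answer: $801$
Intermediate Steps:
$R{\left(f \right)} = 5$
$r{\left(z,O \right)} = \frac{-9 + z}{8 + O}$
$89 r{\left(u{\left(R{\left(5 \right)},1 \right)},-5 \right)} B{\left(2 \right)} = 89 \frac{-9 + \left(5 + 1\right)}{8 - 5} \left(-9\right) = 89 \frac{-9 + 6}{3} \left(-9\right) = 89 \cdot \frac{1}{3} \left(-3\right) \left(-9\right) = 89 \left(-1\right) \left(-9\right) = \left(-89\right) \left(-9\right) = 801$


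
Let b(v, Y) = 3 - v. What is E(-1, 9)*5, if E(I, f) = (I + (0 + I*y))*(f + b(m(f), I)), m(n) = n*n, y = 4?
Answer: 1725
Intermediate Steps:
m(n) = n**2
E(I, f) = 5*I*(3 + f - f**2) (E(I, f) = (I + (0 + I*4))*(f + (3 - f**2)) = (I + (0 + 4*I))*(3 + f - f**2) = (I + 4*I)*(3 + f - f**2) = (5*I)*(3 + f - f**2) = 5*I*(3 + f - f**2))
E(-1, 9)*5 = (5*(-1)*(3 + 9 - 1*9**2))*5 = (5*(-1)*(3 + 9 - 1*81))*5 = (5*(-1)*(3 + 9 - 81))*5 = (5*(-1)*(-69))*5 = 345*5 = 1725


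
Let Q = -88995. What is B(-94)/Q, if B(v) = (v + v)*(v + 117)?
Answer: 4324/88995 ≈ 0.048587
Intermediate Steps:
B(v) = 2*v*(117 + v) (B(v) = (2*v)*(117 + v) = 2*v*(117 + v))
B(-94)/Q = (2*(-94)*(117 - 94))/(-88995) = (2*(-94)*23)*(-1/88995) = -4324*(-1/88995) = 4324/88995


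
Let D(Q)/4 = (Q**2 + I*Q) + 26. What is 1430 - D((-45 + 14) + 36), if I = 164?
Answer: -2054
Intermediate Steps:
D(Q) = 104 + 4*Q**2 + 656*Q (D(Q) = 4*((Q**2 + 164*Q) + 26) = 4*(26 + Q**2 + 164*Q) = 104 + 4*Q**2 + 656*Q)
1430 - D((-45 + 14) + 36) = 1430 - (104 + 4*((-45 + 14) + 36)**2 + 656*((-45 + 14) + 36)) = 1430 - (104 + 4*(-31 + 36)**2 + 656*(-31 + 36)) = 1430 - (104 + 4*5**2 + 656*5) = 1430 - (104 + 4*25 + 3280) = 1430 - (104 + 100 + 3280) = 1430 - 1*3484 = 1430 - 3484 = -2054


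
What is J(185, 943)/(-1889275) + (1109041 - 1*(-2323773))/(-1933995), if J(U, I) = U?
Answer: -37062214051/20879133735 ≈ -1.7751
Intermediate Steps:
J(185, 943)/(-1889275) + (1109041 - 1*(-2323773))/(-1933995) = 185/(-1889275) + (1109041 - 1*(-2323773))/(-1933995) = 185*(-1/1889275) + (1109041 + 2323773)*(-1/1933995) = -37/377855 + 3432814*(-1/1933995) = -37/377855 - 490402/276285 = -37062214051/20879133735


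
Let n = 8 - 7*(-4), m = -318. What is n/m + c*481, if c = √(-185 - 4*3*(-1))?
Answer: -6/53 + 481*I*√173 ≈ -0.11321 + 6326.6*I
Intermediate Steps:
n = 36 (n = 8 + 28 = 36)
c = I*√173 (c = √(-185 - 12*(-1)) = √(-185 + 12) = √(-173) = I*√173 ≈ 13.153*I)
n/m + c*481 = 36/(-318) + (I*√173)*481 = 36*(-1/318) + 481*I*√173 = -6/53 + 481*I*√173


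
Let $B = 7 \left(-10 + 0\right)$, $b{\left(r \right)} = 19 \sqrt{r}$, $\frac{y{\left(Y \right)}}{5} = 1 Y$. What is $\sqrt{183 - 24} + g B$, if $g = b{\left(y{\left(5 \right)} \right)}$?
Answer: $-6650 + \sqrt{159} \approx -6637.4$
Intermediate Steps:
$y{\left(Y \right)} = 5 Y$ ($y{\left(Y \right)} = 5 \cdot 1 Y = 5 Y$)
$B = -70$ ($B = 7 \left(-10\right) = -70$)
$g = 95$ ($g = 19 \sqrt{5 \cdot 5} = 19 \sqrt{25} = 19 \cdot 5 = 95$)
$\sqrt{183 - 24} + g B = \sqrt{183 - 24} + 95 \left(-70\right) = \sqrt{183 + \left(-43 + 19\right)} - 6650 = \sqrt{183 - 24} - 6650 = \sqrt{159} - 6650 = -6650 + \sqrt{159}$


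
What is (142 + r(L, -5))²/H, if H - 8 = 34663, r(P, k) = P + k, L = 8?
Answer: 21025/34671 ≈ 0.60641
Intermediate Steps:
H = 34671 (H = 8 + 34663 = 34671)
(142 + r(L, -5))²/H = (142 + (8 - 5))²/34671 = (142 + 3)²*(1/34671) = 145²*(1/34671) = 21025*(1/34671) = 21025/34671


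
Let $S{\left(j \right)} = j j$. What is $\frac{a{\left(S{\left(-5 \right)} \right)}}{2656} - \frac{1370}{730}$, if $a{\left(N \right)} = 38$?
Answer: $- \frac{180549}{96944} \approx -1.8624$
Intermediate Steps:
$S{\left(j \right)} = j^{2}$
$\frac{a{\left(S{\left(-5 \right)} \right)}}{2656} - \frac{1370}{730} = \frac{38}{2656} - \frac{1370}{730} = 38 \cdot \frac{1}{2656} - \frac{137}{73} = \frac{19}{1328} - \frac{137}{73} = - \frac{180549}{96944}$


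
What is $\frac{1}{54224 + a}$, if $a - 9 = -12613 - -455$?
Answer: $\frac{1}{42075} \approx 2.3767 \cdot 10^{-5}$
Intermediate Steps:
$a = -12149$ ($a = 9 - 12158 = -12149$)
$\frac{1}{54224 + a} = \frac{1}{54224 - 12149} = \frac{1}{42075}$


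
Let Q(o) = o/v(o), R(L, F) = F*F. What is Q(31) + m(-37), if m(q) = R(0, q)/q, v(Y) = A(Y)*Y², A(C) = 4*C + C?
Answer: -177784/4805 ≈ -37.000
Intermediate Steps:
A(C) = 5*C
v(Y) = 5*Y³ (v(Y) = (5*Y)*Y² = 5*Y³)
R(L, F) = F²
m(q) = q (m(q) = q²/q = q)
Q(o) = 1/(5*o²) (Q(o) = o/((5*o³)) = o*(1/(5*o³)) = 1/(5*o²))
Q(31) + m(-37) = (⅕)/31² - 37 = (⅕)*(1/961) - 37 = 1/4805 - 37 = -177784/4805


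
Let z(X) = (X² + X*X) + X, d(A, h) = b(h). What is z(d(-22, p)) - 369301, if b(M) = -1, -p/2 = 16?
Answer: -369300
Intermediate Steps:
p = -32 (p = -2*16 = -32)
d(A, h) = -1
z(X) = X + 2*X² (z(X) = (X² + X²) + X = 2*X² + X = X + 2*X²)
z(d(-22, p)) - 369301 = -(1 + 2*(-1)) - 369301 = -(1 - 2) - 369301 = -1*(-1) - 369301 = 1 - 369301 = -369300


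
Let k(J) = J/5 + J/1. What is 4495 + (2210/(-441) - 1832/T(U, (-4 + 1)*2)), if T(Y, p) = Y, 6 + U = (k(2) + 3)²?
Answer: 375423805/85113 ≈ 4410.9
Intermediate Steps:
k(J) = 6*J/5 (k(J) = J*(⅕) + J*1 = J/5 + J = 6*J/5)
U = 579/25 (U = -6 + ((6/5)*2 + 3)² = -6 + (12/5 + 3)² = -6 + (27/5)² = -6 + 729/25 = 579/25 ≈ 23.160)
4495 + (2210/(-441) - 1832/T(U, (-4 + 1)*2)) = 4495 + (2210/(-441) - 1832/579/25) = 4495 + (2210*(-1/441) - 1832*25/579) = 4495 + (-2210/441 - 45800/579) = 4495 - 7159130/85113 = 375423805/85113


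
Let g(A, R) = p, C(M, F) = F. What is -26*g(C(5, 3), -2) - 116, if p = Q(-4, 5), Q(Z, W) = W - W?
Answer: -116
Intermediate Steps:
Q(Z, W) = 0
p = 0
g(A, R) = 0
-26*g(C(5, 3), -2) - 116 = -26*0 - 116 = 0 - 116 = -116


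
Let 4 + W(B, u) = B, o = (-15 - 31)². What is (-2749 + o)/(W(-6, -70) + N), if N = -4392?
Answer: 633/4402 ≈ 0.14380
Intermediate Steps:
o = 2116 (o = (-46)² = 2116)
W(B, u) = -4 + B
(-2749 + o)/(W(-6, -70) + N) = (-2749 + 2116)/((-4 - 6) - 4392) = -633/(-10 - 4392) = -633/(-4402) = -633*(-1/4402) = 633/4402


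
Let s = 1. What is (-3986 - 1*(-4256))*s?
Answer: 270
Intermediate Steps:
(-3986 - 1*(-4256))*s = (-3986 - 1*(-4256))*1 = (-3986 + 4256)*1 = 270*1 = 270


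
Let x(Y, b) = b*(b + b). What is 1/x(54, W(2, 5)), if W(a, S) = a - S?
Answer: 1/18 ≈ 0.055556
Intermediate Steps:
x(Y, b) = 2*b² (x(Y, b) = b*(2*b) = 2*b²)
1/x(54, W(2, 5)) = 1/(2*(2 - 1*5)²) = 1/(2*(2 - 5)²) = 1/(2*(-3)²) = 1/(2*9) = 1/18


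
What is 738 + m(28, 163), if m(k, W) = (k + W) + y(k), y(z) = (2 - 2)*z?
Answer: 929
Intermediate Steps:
y(z) = 0 (y(z) = 0*z = 0)
m(k, W) = W + k (m(k, W) = (k + W) + 0 = (W + k) + 0 = W + k)
738 + m(28, 163) = 738 + (163 + 28) = 738 + 191 = 929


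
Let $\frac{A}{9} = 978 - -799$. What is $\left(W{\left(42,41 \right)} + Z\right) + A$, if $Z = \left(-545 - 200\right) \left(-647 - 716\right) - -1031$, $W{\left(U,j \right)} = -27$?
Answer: $1032432$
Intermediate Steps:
$Z = 1016466$ ($Z = \left(-745\right) \left(-1363\right) + 1031 = 1015435 + 1031 = 1016466$)
$A = 15993$ ($A = 9 \left(978 - -799\right) = 9 \left(978 + 799\right) = 9 \cdot 1777 = 15993$)
$\left(W{\left(42,41 \right)} + Z\right) + A = \left(-27 + 1016466\right) + 15993 = 1016439 + 15993 = 1032432$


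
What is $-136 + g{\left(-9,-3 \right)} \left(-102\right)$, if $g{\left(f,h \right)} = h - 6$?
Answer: $782$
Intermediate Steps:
$g{\left(f,h \right)} = -6 + h$ ($g{\left(f,h \right)} = h - 6 = -6 + h$)
$-136 + g{\left(-9,-3 \right)} \left(-102\right) = -136 + \left(-6 - 3\right) \left(-102\right) = -136 - -918 = -136 + 918 = 782$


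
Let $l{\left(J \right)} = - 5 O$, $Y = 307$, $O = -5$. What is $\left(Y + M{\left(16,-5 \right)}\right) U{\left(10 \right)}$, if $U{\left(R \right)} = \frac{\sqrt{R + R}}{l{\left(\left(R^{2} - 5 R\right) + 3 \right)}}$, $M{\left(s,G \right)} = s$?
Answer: $\frac{646 \sqrt{5}}{25} \approx 57.78$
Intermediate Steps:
$l{\left(J \right)} = 25$ ($l{\left(J \right)} = \left(-5\right) \left(-5\right) = 25$)
$U{\left(R \right)} = \frac{\sqrt{2} \sqrt{R}}{25}$ ($U{\left(R \right)} = \frac{\sqrt{R + R}}{25} = \sqrt{2 R} \frac{1}{25} = \sqrt{2} \sqrt{R} \frac{1}{25} = \frac{\sqrt{2} \sqrt{R}}{25}$)
$\left(Y + M{\left(16,-5 \right)}\right) U{\left(10 \right)} = \left(307 + 16\right) \frac{\sqrt{2} \sqrt{10}}{25} = 323 \frac{2 \sqrt{5}}{25} = \frac{646 \sqrt{5}}{25}$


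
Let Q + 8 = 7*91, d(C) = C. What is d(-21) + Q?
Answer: 608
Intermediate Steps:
Q = 629 (Q = -8 + 7*91 = -8 + 637 = 629)
d(-21) + Q = -21 + 629 = 608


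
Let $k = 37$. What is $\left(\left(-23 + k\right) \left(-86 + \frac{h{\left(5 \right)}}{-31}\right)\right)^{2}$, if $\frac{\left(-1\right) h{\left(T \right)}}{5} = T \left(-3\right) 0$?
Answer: $1449616$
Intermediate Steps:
$h{\left(T \right)} = 0$ ($h{\left(T \right)} = - 5 T \left(-3\right) 0 = - 5 - 3 T 0 = \left(-5\right) 0 = 0$)
$\left(\left(-23 + k\right) \left(-86 + \frac{h{\left(5 \right)}}{-31}\right)\right)^{2} = \left(\left(-23 + 37\right) \left(-86 + \frac{0}{-31}\right)\right)^{2} = \left(14 \left(-86 + 0 \left(- \frac{1}{31}\right)\right)\right)^{2} = \left(14 \left(-86 + 0\right)\right)^{2} = \left(14 \left(-86\right)\right)^{2} = \left(-1204\right)^{2} = 1449616$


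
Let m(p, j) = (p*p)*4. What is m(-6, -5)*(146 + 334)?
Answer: 69120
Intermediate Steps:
m(p, j) = 4*p**2 (m(p, j) = p**2*4 = 4*p**2)
m(-6, -5)*(146 + 334) = (4*(-6)**2)*(146 + 334) = (4*36)*480 = 144*480 = 69120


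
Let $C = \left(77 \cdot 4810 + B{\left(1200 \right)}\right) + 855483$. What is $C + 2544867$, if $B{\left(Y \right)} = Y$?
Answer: $3771920$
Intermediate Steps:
$C = 1227053$ ($C = \left(77 \cdot 4810 + 1200\right) + 855483 = \left(370370 + 1200\right) + 855483 = 371570 + 855483 = 1227053$)
$C + 2544867 = 1227053 + 2544867 = 3771920$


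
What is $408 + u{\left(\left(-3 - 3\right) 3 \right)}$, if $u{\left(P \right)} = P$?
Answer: $390$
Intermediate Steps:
$408 + u{\left(\left(-3 - 3\right) 3 \right)} = 408 + \left(-3 - 3\right) 3 = 408 - 18 = 390$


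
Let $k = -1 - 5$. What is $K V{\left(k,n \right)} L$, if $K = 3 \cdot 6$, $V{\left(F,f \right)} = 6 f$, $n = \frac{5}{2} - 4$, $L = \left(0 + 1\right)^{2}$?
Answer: $-162$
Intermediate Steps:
$k = -6$
$L = 1$ ($L = 1^{2} = 1$)
$n = - \frac{3}{2}$ ($n = 5 \cdot \frac{1}{2} - 4 = \frac{5}{2} - 4 = - \frac{3}{2} \approx -1.5$)
$K = 18$
$K V{\left(k,n \right)} L = 18 \cdot 6 \left(- \frac{3}{2}\right) 1 = 18 \left(-9\right) 1 = \left(-162\right) 1 = -162$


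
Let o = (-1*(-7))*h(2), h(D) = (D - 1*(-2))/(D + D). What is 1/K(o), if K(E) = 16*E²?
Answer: 1/784 ≈ 0.0012755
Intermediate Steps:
h(D) = (2 + D)/(2*D) (h(D) = (D + 2)/((2*D)) = (2 + D)*(1/(2*D)) = (2 + D)/(2*D))
o = 7 (o = (-1*(-7))*((½)*(2 + 2)/2) = 7*((½)*(½)*4) = 7*1 = 7)
1/K(o) = 1/(16*7²) = 1/(16*49) = 1/784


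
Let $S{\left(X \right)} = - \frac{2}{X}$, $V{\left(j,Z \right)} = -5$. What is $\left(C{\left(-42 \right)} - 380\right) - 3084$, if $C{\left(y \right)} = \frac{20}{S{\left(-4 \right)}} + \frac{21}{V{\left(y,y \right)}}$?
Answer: $- \frac{17141}{5} \approx -3428.2$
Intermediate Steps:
$C{\left(y \right)} = \frac{179}{5}$ ($C{\left(y \right)} = \frac{20}{\left(-2\right) \frac{1}{-4}} + \frac{21}{-5} = \frac{20}{\left(-2\right) \left(- \frac{1}{4}\right)} + 21 \left(- \frac{1}{5}\right) = 20 \frac{1}{\frac{1}{2}} - \frac{21}{5} = 20 \cdot 2 - \frac{21}{5} = 40 - \frac{21}{5} = \frac{179}{5}$)
$\left(C{\left(-42 \right)} - 380\right) - 3084 = \left(\frac{179}{5} - 380\right) - 3084 = - \frac{1721}{5} - 3084 = - \frac{17141}{5}$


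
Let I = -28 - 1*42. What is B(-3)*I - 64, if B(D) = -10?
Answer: 636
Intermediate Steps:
I = -70 (I = -28 - 42 = -70)
B(-3)*I - 64 = -10*(-70) - 64 = 700 - 64 = 636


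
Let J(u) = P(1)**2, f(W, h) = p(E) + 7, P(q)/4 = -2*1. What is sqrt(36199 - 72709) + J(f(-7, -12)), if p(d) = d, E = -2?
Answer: 64 + I*sqrt(36510) ≈ 64.0 + 191.08*I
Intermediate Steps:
P(q) = -8 (P(q) = 4*(-2*1) = 4*(-2) = -8)
f(W, h) = 5 (f(W, h) = -2 + 7 = 5)
J(u) = 64 (J(u) = (-8)**2 = 64)
sqrt(36199 - 72709) + J(f(-7, -12)) = sqrt(36199 - 72709) + 64 = sqrt(-36510) + 64 = I*sqrt(36510) + 64 = 64 + I*sqrt(36510)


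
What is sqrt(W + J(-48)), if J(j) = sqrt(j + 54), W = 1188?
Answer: sqrt(1188 + sqrt(6)) ≈ 34.503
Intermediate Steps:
J(j) = sqrt(54 + j)
sqrt(W + J(-48)) = sqrt(1188 + sqrt(54 - 48)) = sqrt(1188 + sqrt(6))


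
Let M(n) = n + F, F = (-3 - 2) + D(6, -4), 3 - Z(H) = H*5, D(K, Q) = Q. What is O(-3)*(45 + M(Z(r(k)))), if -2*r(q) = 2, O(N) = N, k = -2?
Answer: -132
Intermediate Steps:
r(q) = -1 (r(q) = -1/2*2 = -1)
Z(H) = 3 - 5*H (Z(H) = 3 - H*5 = 3 - 5*H)
F = -9 (F = (-3 - 2) - 4 = -5 - 4 = -9)
M(n) = -9 + n (M(n) = n - 9 = -9 + n)
O(-3)*(45 + M(Z(r(k)))) = -3*(45 + (-9 + (3 - 5*(-1)))) = -3*(45 + (-9 + (3 + 5))) = -3*(45 + (-9 + 8)) = -3*(45 - 1) = -3*44 = -132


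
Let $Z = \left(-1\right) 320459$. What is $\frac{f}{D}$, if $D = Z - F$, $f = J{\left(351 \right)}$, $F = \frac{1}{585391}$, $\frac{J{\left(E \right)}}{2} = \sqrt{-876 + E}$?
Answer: $- \frac{585391 i \sqrt{21}}{18759381447} \approx - 0.000143 i$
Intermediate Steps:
$Z = -320459$
$J{\left(E \right)} = 2 \sqrt{-876 + E}$
$F = \frac{1}{585391} \approx 1.7083 \cdot 10^{-6}$
$f = 10 i \sqrt{21}$ ($f = 2 \sqrt{-876 + 351} = 2 \sqrt{-525} = 2 \cdot 5 i \sqrt{21} = 10 i \sqrt{21} \approx 45.826 i$)
$D = - \frac{187593814470}{585391}$ ($D = -320459 - \frac{1}{585391} = - \frac{187593814470}{585391} \approx -3.2046 \cdot 10^{5}$)
$\frac{f}{D} = \frac{10 i \sqrt{21}}{- \frac{187593814470}{585391}} = 10 i \sqrt{21} \left(- \frac{585391}{187593814470}\right) = - \frac{585391 i \sqrt{21}}{18759381447}$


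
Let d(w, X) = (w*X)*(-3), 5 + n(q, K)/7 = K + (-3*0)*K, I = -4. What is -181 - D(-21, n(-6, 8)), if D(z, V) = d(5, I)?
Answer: -241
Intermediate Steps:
n(q, K) = -35 + 7*K (n(q, K) = -35 + 7*(K + (-3*0)*K) = -35 + 7*(K + 0*K) = -35 + 7*(K + 0) = -35 + 7*K)
d(w, X) = -3*X*w (d(w, X) = (X*w)*(-3) = -3*X*w)
D(z, V) = 60 (D(z, V) = -3*(-4)*5 = 60)
-181 - D(-21, n(-6, 8)) = -181 - 1*60 = -181 - 60 = -241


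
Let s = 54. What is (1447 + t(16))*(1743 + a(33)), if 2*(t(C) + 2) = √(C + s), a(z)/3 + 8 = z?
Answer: 2627010 + 909*√70 ≈ 2.6346e+6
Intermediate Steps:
a(z) = -24 + 3*z
t(C) = -2 + √(54 + C)/2 (t(C) = -2 + √(C + 54)/2 = -2 + √(54 + C)/2)
(1447 + t(16))*(1743 + a(33)) = (1447 + (-2 + √(54 + 16)/2))*(1743 + (-24 + 3*33)) = (1447 + (-2 + √70/2))*(1743 + (-24 + 99)) = (1445 + √70/2)*(1743 + 75) = (1445 + √70/2)*1818 = 2627010 + 909*√70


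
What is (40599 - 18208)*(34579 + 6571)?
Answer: 921389650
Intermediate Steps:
(40599 - 18208)*(34579 + 6571) = 22391*41150 = 921389650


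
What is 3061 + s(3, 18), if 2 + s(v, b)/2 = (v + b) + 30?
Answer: 3159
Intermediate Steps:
s(v, b) = 56 + 2*b + 2*v (s(v, b) = -4 + 2*((v + b) + 30) = -4 + 2*((b + v) + 30) = -4 + 2*(30 + b + v) = -4 + (60 + 2*b + 2*v) = 56 + 2*b + 2*v)
3061 + s(3, 18) = 3061 + (56 + 2*18 + 2*3) = 3061 + (56 + 36 + 6) = 3061 + 98 = 3159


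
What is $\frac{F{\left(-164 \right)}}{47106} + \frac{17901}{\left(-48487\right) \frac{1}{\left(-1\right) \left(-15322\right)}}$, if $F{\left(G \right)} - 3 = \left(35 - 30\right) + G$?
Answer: $- \frac{2153366647484}{380671437} \approx -5656.8$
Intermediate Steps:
$F{\left(G \right)} = 8 + G$ ($F{\left(G \right)} = 3 + \left(\left(35 - 30\right) + G\right) = 3 + \left(5 + G\right) = 8 + G$)
$\frac{F{\left(-164 \right)}}{47106} + \frac{17901}{\left(-48487\right) \frac{1}{\left(-1\right) \left(-15322\right)}} = \frac{8 - 164}{47106} + \frac{17901}{\left(-48487\right) \frac{1}{\left(-1\right) \left(-15322\right)}} = \left(-156\right) \frac{1}{47106} + \frac{17901}{\left(-48487\right) \frac{1}{15322}} = - \frac{26}{7851} + \frac{17901}{\left(-48487\right) \frac{1}{15322}} = - \frac{26}{7851} + \frac{17901}{- \frac{48487}{15322}} = - \frac{26}{7851} + 17901 \left(- \frac{15322}{48487}\right) = - \frac{26}{7851} - \frac{274279122}{48487} = - \frac{2153366647484}{380671437}$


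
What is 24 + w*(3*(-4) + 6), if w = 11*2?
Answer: -108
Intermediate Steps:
w = 22
24 + w*(3*(-4) + 6) = 24 + 22*(3*(-4) + 6) = 24 + 22*(-12 + 6) = 24 + 22*(-6) = 24 - 132 = -108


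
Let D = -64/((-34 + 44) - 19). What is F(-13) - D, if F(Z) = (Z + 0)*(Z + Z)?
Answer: 2978/9 ≈ 330.89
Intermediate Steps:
D = 64/9 (D = -64/(10 - 19) = -64/(-9) = -64*(-⅑) = 64/9 ≈ 7.1111)
F(Z) = 2*Z² (F(Z) = Z*(2*Z) = 2*Z²)
F(-13) - D = 2*(-13)² - 1*64/9 = 2*169 - 64/9 = 338 - 64/9 = 2978/9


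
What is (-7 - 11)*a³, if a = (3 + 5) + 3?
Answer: -23958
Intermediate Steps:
a = 11 (a = 8 + 3 = 11)
(-7 - 11)*a³ = (-7 - 11)*11³ = -18*1331 = -23958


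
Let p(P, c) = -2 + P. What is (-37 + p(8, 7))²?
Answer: 961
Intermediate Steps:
(-37 + p(8, 7))² = (-37 + (-2 + 8))² = (-37 + 6)² = (-31)² = 961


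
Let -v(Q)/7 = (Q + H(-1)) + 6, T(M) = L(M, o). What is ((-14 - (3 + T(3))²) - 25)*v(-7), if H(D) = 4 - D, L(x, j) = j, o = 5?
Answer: 2884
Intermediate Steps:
T(M) = 5
v(Q) = -77 - 7*Q (v(Q) = -7*((Q + (4 - 1*(-1))) + 6) = -7*((Q + (4 + 1)) + 6) = -7*((Q + 5) + 6) = -7*((5 + Q) + 6) = -7*(11 + Q) = -77 - 7*Q)
((-14 - (3 + T(3))²) - 25)*v(-7) = ((-14 - (3 + 5)²) - 25)*(-77 - 7*(-7)) = ((-14 - 1*8²) - 25)*(-77 + 49) = ((-14 - 1*64) - 25)*(-28) = ((-14 - 64) - 25)*(-28) = (-78 - 25)*(-28) = -103*(-28) = 2884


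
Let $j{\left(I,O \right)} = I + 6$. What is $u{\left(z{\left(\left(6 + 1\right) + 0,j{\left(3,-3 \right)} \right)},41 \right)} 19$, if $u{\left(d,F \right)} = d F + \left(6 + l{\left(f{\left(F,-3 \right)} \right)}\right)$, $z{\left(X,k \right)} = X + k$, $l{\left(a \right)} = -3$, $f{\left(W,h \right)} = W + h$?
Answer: $12521$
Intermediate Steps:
$j{\left(I,O \right)} = 6 + I$
$u{\left(d,F \right)} = 3 + F d$ ($u{\left(d,F \right)} = d F + \left(6 - 3\right) = F d + 3 = 3 + F d$)
$u{\left(z{\left(\left(6 + 1\right) + 0,j{\left(3,-3 \right)} \right)},41 \right)} 19 = \left(3 + 41 \left(\left(\left(6 + 1\right) + 0\right) + \left(6 + 3\right)\right)\right) 19 = \left(3 + 41 \left(\left(7 + 0\right) + 9\right)\right) 19 = \left(3 + 41 \left(7 + 9\right)\right) 19 = \left(3 + 41 \cdot 16\right) 19 = \left(3 + 656\right) 19 = 659 \cdot 19 = 12521$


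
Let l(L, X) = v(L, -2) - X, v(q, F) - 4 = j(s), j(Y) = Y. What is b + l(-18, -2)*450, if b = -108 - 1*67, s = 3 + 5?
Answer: 6125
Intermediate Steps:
s = 8
v(q, F) = 12 (v(q, F) = 4 + 8 = 12)
b = -175 (b = -108 - 67 = -175)
l(L, X) = 12 - X
b + l(-18, -2)*450 = -175 + (12 - 1*(-2))*450 = -175 + (12 + 2)*450 = -175 + 14*450 = -175 + 6300 = 6125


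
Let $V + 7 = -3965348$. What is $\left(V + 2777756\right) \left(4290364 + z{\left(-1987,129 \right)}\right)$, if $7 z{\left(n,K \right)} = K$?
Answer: $-5095253881789$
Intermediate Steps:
$V = -3965355$ ($V = -7 - 3965348 = -3965355$)
$z{\left(n,K \right)} = \frac{K}{7}$
$\left(V + 2777756\right) \left(4290364 + z{\left(-1987,129 \right)}\right) = \left(-3965355 + 2777756\right) \left(4290364 + \frac{1}{7} \cdot 129\right) = - 1187599 \left(4290364 + \frac{129}{7}\right) = \left(-1187599\right) \frac{30032677}{7} = -5095253881789$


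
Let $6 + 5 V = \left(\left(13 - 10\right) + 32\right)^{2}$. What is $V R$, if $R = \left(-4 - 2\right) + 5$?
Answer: $- \frac{1219}{5} \approx -243.8$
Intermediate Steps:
$R = -1$ ($R = -6 + 5 = -1$)
$V = \frac{1219}{5}$ ($V = - \frac{6}{5} + \frac{\left(\left(13 - 10\right) + 32\right)^{2}}{5} = - \frac{6}{5} + \frac{\left(3 + 32\right)^{2}}{5} = - \frac{6}{5} + \frac{35^{2}}{5} = - \frac{6}{5} + \frac{1}{5} \cdot 1225 = - \frac{6}{5} + 245 = \frac{1219}{5} \approx 243.8$)
$V R = \frac{1219}{5} \left(-1\right) = - \frac{1219}{5}$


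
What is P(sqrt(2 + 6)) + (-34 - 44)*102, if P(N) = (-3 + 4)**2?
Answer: -7955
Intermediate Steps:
P(N) = 1 (P(N) = 1**2 = 1)
P(sqrt(2 + 6)) + (-34 - 44)*102 = 1 + (-34 - 44)*102 = 1 - 78*102 = 1 - 7956 = -7955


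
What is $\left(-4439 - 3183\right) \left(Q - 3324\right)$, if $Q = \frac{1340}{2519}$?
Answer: $\frac{63809981552}{2519} \approx 2.5331 \cdot 10^{7}$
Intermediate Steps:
$Q = \frac{1340}{2519}$ ($Q = 1340 \cdot \frac{1}{2519} = \frac{1340}{2519} \approx 0.53196$)
$\left(-4439 - 3183\right) \left(Q - 3324\right) = \left(-4439 - 3183\right) \left(\frac{1340}{2519} - 3324\right) = \left(-7622\right) \left(- \frac{8371816}{2519}\right) = \frac{63809981552}{2519}$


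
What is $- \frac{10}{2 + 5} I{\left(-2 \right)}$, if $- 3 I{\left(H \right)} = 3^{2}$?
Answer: $\frac{30}{7} \approx 4.2857$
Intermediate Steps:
$I{\left(H \right)} = -3$ ($I{\left(H \right)} = - \frac{3^{2}}{3} = \left(- \frac{1}{3}\right) 9 = -3$)
$- \frac{10}{2 + 5} I{\left(-2 \right)} = - \frac{10}{2 + 5} \left(-3\right) = - \frac{10}{7} \left(-3\right) = \left(-10\right) \frac{1}{7} \left(-3\right) = \left(- \frac{10}{7}\right) \left(-3\right) = \frac{30}{7}$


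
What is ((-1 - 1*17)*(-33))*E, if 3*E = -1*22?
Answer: -4356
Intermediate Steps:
E = -22/3 (E = (-1*22)/3 = (⅓)*(-22) = -22/3 ≈ -7.3333)
((-1 - 1*17)*(-33))*E = ((-1 - 1*17)*(-33))*(-22/3) = ((-1 - 17)*(-33))*(-22/3) = -18*(-33)*(-22/3) = 594*(-22/3) = -4356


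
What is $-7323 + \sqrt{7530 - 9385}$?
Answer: $-7323 + i \sqrt{1855} \approx -7323.0 + 43.07 i$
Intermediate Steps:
$-7323 + \sqrt{7530 - 9385} = -7323 + \sqrt{-1855} = -7323 + i \sqrt{1855}$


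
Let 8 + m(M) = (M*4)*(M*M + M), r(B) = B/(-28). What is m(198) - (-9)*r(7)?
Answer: 124825495/4 ≈ 3.1206e+7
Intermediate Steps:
r(B) = -B/28 (r(B) = B*(-1/28) = -B/28)
m(M) = -8 + 4*M*(M + M²) (m(M) = -8 + (M*4)*(M*M + M) = -8 + (4*M)*(M² + M) = -8 + (4*M)*(M + M²) = -8 + 4*M*(M + M²))
m(198) - (-9)*r(7) = (-8 + 4*198² + 4*198³) - (-9)*(-1/28*7) = (-8 + 4*39204 + 4*7762392) - (-9)*(-1)/4 = (-8 + 156816 + 31049568) - 1*9/4 = 31206376 - 9/4 = 124825495/4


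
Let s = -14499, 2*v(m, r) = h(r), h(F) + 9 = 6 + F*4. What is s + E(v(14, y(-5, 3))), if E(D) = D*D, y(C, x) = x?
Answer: -57915/4 ≈ -14479.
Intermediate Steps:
h(F) = -3 + 4*F (h(F) = -9 + (6 + F*4) = -9 + (6 + 4*F) = -3 + 4*F)
v(m, r) = -3/2 + 2*r (v(m, r) = (-3 + 4*r)/2 = -3/2 + 2*r)
E(D) = D²
s + E(v(14, y(-5, 3))) = -14499 + (-3/2 + 2*3)² = -14499 + (-3/2 + 6)² = -14499 + (9/2)² = -14499 + 81/4 = -57915/4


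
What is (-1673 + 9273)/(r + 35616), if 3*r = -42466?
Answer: 11400/32191 ≈ 0.35414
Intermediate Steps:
r = -42466/3 (r = (⅓)*(-42466) = -42466/3 ≈ -14155.)
(-1673 + 9273)/(r + 35616) = (-1673 + 9273)/(-42466/3 + 35616) = 7600/(64382/3) = 7600*(3/64382) = 11400/32191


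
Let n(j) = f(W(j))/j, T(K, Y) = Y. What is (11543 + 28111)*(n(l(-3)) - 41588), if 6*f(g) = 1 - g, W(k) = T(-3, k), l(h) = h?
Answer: -1649139364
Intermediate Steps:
W(k) = k
f(g) = ⅙ - g/6 (f(g) = (1 - g)/6 = ⅙ - g/6)
n(j) = (⅙ - j/6)/j
(11543 + 28111)*(n(l(-3)) - 41588) = (11543 + 28111)*((⅙)*(1 - 1*(-3))/(-3) - 41588) = 39654*((⅙)*(-⅓)*(1 + 3) - 41588) = 39654*((⅙)*(-⅓)*4 - 41588) = 39654*(-2/9 - 41588) = 39654*(-374294/9) = -1649139364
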